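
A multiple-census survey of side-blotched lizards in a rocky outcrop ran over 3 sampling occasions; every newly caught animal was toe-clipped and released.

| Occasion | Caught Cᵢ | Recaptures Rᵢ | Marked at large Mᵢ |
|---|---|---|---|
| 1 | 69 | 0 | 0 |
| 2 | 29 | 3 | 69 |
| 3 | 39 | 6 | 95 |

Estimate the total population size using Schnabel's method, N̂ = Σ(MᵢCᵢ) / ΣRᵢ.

N = 634

Σ MᵢCᵢ = 0·69 + 69·29 + 95·39 = 0 + 2001 + 3705 = 5706
Σ Rᵢ = 0 + 3 + 6 = 9
N̂ = 5706 / 9 = 634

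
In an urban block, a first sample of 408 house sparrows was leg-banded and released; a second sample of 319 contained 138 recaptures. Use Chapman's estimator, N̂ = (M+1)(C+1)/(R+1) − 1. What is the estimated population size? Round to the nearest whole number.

N̂ = (408+1)(319+1)/(138+1) − 1 = 409·320/139 − 1
= 130880/139 − 1 ≈ 941.6 − 1 ≈ 940.6 → 941

N ≈ 941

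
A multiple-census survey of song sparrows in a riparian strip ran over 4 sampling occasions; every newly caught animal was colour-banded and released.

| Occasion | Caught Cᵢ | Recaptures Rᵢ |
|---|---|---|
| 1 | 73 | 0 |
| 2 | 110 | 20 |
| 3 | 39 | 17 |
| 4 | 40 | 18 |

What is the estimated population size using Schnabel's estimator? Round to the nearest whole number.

N ≈ 396

Marked at large before each occasion: Mᵢ = Σⱼ<ᵢ (Cⱼ − Rⱼ) → M1=0, M2=73, M3=163, M4=185
Σ MᵢCᵢ = 0·73 + 73·110 + 163·39 + 185·40 = 0 + 8030 + 6357 + 7400 = 21787
Σ Rᵢ = 0 + 20 + 17 + 18 = 55
N̂ = 21787 / 55 ≈ 396.1 → 396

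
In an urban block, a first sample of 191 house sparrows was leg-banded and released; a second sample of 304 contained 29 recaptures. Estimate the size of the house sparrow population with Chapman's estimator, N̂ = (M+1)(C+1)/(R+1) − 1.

N̂ = (191+1)(304+1)/(29+1) − 1 = 192·305/30 − 1
= 58560/30 − 1 = 1952 − 1 = 1951

N = 1951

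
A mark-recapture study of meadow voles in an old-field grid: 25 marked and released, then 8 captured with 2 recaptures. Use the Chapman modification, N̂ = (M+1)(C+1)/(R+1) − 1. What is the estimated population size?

N̂ = (25+1)(8+1)/(2+1) − 1 = 26·9/3 − 1
= 234/3 − 1 = 78 − 1 = 77

N = 77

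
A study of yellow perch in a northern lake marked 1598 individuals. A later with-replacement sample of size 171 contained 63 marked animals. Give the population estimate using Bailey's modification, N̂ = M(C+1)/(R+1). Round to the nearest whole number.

N̂ = 1598·(171+1)/(63+1) = 1598·172/64 = 274856/64 ≈ 4294.6 → 4295

N ≈ 4295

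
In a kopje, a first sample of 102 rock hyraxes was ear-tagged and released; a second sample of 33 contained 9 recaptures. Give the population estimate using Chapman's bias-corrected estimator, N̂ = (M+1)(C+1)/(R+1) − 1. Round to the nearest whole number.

N̂ = (102+1)(33+1)/(9+1) − 1 = 103·34/10 − 1
= 3502/10 − 1 ≈ 350.2 − 1 ≈ 349.2 → 349

N ≈ 349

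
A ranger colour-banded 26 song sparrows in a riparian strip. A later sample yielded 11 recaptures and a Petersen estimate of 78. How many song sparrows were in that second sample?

C = 33

From N = M·C/R: C = N·R / M = 78·11 / 26 = 858 / 26 = 33.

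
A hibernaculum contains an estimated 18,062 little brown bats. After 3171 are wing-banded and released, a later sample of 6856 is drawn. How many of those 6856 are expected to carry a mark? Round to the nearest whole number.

Expected recaptures E[R] = M·C / N.
E[R] = 3171 × 6856 / 18062 = 21740376 / 18062 ≈ 1203.7 → 1204

expected recaptures ≈ 1204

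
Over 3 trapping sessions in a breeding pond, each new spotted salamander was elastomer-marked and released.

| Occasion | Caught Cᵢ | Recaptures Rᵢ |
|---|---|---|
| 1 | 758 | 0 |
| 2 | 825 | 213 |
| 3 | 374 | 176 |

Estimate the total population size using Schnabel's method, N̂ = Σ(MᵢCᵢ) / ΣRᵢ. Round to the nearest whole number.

N ≈ 2925

Marked at large before each occasion: Mᵢ = Σⱼ<ᵢ (Cⱼ − Rⱼ) → M1=0, M2=758, M3=1370
Σ MᵢCᵢ = 0·758 + 758·825 + 1370·374 = 0 + 625350 + 512380 = 1137730
Σ Rᵢ = 0 + 213 + 176 = 389
N̂ = 1137730 / 389 ≈ 2924.8 → 2925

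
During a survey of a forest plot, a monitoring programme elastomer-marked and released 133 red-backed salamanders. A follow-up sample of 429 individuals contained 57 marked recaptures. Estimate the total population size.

N = (133 × 429) / 57 = 57057 / 57 = 1001

N = 1001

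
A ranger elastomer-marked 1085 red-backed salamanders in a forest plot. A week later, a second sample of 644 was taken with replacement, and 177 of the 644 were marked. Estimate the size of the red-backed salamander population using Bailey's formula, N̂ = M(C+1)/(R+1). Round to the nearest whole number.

N ≈ 3932

N̂ = 1085·(644+1)/(177+1) = 1085·645/178 = 699825/178 ≈ 3931.6 → 3932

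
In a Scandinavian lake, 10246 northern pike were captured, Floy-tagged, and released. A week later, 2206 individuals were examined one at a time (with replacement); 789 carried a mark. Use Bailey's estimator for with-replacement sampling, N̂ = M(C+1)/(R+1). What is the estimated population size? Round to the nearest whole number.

N ≈ 28,624

N̂ = 10246·(2206+1)/(789+1) = 10246·2207/790 = 22612922/790 ≈ 28624.0 → 28624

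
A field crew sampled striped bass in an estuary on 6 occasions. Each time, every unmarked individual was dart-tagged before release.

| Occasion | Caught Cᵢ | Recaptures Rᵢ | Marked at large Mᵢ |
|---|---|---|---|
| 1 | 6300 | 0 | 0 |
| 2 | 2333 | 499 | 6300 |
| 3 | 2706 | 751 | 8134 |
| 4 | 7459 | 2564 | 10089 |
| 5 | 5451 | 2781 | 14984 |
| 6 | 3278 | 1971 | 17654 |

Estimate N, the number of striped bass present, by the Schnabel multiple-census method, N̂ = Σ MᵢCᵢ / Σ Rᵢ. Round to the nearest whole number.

N ≈ 29,361

Σ MᵢCᵢ = 0·6300 + 6300·2333 + 8134·2706 + 10089·7459 + 14984·5451 + 17654·3278 = 0 + 14697900 + 22010604 + 75253851 + 81677784 + 57869812 = 251509951
Σ Rᵢ = 0 + 499 + 751 + 2564 + 2781 + 1971 = 8566
N̂ = 251509951 / 8566 ≈ 29361.4 → 29361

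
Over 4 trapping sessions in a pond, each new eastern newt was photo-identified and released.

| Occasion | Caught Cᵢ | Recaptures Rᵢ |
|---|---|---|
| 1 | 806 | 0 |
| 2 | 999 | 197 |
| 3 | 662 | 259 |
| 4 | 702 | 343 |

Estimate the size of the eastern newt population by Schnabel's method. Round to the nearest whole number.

Marked at large before each occasion: Mᵢ = Σⱼ<ᵢ (Cⱼ − Rⱼ) → M1=0, M2=806, M3=1608, M4=2011
Σ MᵢCᵢ = 0·806 + 806·999 + 1608·662 + 2011·702 = 0 + 805194 + 1064496 + 1411722 = 3281412
Σ Rᵢ = 0 + 197 + 259 + 343 = 799
N̂ = 3281412 / 799 ≈ 4106.9 → 4107

N ≈ 4107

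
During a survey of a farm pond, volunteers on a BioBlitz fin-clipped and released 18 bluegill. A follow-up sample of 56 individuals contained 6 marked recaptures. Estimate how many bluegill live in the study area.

N = 168

If marked individuals mix randomly, R/C ≈ M/N, giving N ≈ M·C/R.
N = (18 × 56) / 6 = 1008 / 6 = 168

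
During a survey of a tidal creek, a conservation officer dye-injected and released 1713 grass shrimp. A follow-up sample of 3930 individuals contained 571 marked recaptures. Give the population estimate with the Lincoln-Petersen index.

N = 11,790

N = (1713 × 3930) / 571 = 6732090 / 571 = 11790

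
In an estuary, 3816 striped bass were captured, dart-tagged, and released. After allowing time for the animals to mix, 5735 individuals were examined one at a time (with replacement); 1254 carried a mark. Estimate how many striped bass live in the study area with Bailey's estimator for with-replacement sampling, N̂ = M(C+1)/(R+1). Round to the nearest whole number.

N̂ = 3816·(5735+1)/(1254+1) = 3816·5736/1255 = 21888576/1255 ≈ 17441.1 → 17441

N ≈ 17,441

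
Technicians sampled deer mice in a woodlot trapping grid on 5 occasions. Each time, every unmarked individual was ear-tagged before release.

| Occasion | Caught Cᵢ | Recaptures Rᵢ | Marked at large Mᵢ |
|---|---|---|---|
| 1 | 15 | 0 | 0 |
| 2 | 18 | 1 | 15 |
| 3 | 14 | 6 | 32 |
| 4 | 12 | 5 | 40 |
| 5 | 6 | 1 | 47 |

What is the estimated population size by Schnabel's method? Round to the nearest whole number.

Σ MᵢCᵢ = 0·15 + 15·18 + 32·14 + 40·12 + 47·6 = 0 + 270 + 448 + 480 + 282 = 1480
Σ Rᵢ = 0 + 1 + 6 + 5 + 1 = 13
N̂ = 1480 / 13 ≈ 113.8 → 114

N ≈ 114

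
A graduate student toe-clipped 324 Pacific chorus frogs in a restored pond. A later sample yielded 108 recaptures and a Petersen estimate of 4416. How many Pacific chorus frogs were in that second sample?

C = 1472

From N = M·C/R: C = N·R / M = 4416·108 / 324 = 476928 / 324 = 1472.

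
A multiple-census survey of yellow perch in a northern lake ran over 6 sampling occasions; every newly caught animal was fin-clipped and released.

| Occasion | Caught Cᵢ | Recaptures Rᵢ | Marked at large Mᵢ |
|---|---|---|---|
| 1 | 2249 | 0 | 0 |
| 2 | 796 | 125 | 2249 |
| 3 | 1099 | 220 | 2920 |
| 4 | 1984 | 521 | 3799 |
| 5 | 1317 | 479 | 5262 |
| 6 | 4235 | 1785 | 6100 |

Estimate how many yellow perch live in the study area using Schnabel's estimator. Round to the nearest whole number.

N ≈ 14,473

Σ MᵢCᵢ = 0·2249 + 2249·796 + 2920·1099 + 3799·1984 + 5262·1317 + 6100·4235 = 0 + 1790204 + 3209080 + 7537216 + 6930054 + 25833500 = 45300054
Σ Rᵢ = 0 + 125 + 220 + 521 + 479 + 1785 = 3130
N̂ = 45300054 / 3130 ≈ 14472.9 → 14473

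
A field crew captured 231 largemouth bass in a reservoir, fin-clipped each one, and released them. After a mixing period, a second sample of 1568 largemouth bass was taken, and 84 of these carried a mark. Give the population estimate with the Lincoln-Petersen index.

N = 4312

N = (231 × 1568) / 84 = 362208 / 84 = 4312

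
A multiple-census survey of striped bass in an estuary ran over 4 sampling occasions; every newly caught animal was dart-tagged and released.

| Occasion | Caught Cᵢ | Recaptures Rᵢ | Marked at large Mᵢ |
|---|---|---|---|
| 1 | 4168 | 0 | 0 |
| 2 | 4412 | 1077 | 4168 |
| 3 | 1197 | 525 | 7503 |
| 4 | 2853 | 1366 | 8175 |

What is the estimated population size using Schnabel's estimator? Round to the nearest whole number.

Σ MᵢCᵢ = 0·4168 + 4168·4412 + 7503·1197 + 8175·2853 = 0 + 18389216 + 8981091 + 23323275 = 50693582
Σ Rᵢ = 0 + 1077 + 525 + 1366 = 2968
N̂ = 50693582 / 2968 ≈ 17080.0 → 17080

N ≈ 17,080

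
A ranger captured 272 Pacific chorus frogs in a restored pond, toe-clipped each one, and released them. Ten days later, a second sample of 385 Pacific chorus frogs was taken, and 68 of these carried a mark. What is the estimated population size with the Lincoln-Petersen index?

N = 1540

N = (272 × 385) / 68 = 104720 / 68 = 1540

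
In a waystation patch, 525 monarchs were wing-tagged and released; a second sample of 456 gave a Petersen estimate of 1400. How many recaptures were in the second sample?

R = 171

From N = M·C/R: R = M·C / N = 525·456 / 1400 = 239400 / 1400 = 171.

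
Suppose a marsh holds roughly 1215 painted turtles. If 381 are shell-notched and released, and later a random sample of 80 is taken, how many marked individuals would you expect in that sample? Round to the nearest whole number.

The marked fraction of the population is 381/1215, so in a sample of 80 expect C·(M/N) marked.
E[R] = 381 × 80 / 1215 = 30480 / 1215 ≈ 25.1 → 25

expected recaptures ≈ 25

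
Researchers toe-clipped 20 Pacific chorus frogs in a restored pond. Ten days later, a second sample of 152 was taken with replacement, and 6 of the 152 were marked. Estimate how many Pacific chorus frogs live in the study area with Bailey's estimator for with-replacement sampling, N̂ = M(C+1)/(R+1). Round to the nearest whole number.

N̂ = 20·(152+1)/(6+1) = 20·153/7 = 3060/7 ≈ 437.1 → 437

N ≈ 437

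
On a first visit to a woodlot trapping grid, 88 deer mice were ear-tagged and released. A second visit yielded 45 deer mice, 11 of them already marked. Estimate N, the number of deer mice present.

N = 360

N = (88 × 45) / 11 = 3960 / 11 = 360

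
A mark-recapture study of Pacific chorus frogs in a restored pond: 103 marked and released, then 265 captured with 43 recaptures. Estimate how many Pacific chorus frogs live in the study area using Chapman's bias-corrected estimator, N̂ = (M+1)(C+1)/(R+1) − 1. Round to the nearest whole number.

N̂ = (103+1)(265+1)/(43+1) − 1 = 104·266/44 − 1
= 27664/44 − 1 ≈ 628.7 − 1 ≈ 627.7 → 628

N ≈ 628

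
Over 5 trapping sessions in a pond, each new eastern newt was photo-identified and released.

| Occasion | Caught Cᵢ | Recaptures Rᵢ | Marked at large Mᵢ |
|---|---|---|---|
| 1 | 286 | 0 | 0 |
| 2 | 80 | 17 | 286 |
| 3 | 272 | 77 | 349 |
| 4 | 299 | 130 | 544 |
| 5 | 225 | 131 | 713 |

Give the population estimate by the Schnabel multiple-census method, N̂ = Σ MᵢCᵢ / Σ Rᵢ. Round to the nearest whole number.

Σ MᵢCᵢ = 0·286 + 286·80 + 349·272 + 544·299 + 713·225 = 0 + 22880 + 94928 + 162656 + 160425 = 440889
Σ Rᵢ = 0 + 17 + 77 + 130 + 131 = 355
N̂ = 440889 / 355 ≈ 1241.9 → 1242

N ≈ 1242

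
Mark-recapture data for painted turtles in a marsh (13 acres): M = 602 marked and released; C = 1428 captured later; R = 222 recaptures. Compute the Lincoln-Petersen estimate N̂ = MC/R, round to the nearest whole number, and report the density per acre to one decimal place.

N̂ = 602·1428/222 = 859656/222 ≈ 3872.3 → 3872
Density = N̂ / area = 3872 / 13 ≈ 297.846 → 297.8 per acre

density ≈ 297.8 painted turtles per acre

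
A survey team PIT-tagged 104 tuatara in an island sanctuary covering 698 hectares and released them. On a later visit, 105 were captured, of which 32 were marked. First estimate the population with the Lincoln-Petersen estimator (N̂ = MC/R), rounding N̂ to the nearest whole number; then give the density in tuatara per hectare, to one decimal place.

N̂ = 104·105/32 = 10920/32 ≈ 341.2 → 341
Density = N̂ / area = 341 / 698 ≈ 0.49 → 0.5 per hectare

density ≈ 0.5 tuatara per hectare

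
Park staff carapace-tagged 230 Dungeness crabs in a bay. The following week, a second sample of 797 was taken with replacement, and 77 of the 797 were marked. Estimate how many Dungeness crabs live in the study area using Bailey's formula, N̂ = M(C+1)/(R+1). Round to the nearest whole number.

N ≈ 2353

N̂ = 230·(797+1)/(77+1) = 230·798/78 = 183540/78 ≈ 2353.1 → 2353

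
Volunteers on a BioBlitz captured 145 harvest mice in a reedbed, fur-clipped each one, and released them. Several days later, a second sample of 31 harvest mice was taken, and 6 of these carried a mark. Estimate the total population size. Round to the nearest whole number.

If marked individuals mix randomly, R/C ≈ M/N, giving N ≈ M·C/R.
N = (145 × 31) / 6 = 4495 / 6 ≈ 749.2 → 749

N ≈ 749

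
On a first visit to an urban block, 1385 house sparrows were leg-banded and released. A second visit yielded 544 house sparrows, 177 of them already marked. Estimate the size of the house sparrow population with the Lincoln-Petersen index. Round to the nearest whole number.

If marked individuals mix randomly, R/C ≈ M/N, giving N ≈ M·C/R.
N = (1385 × 544) / 177 = 753440 / 177 ≈ 4256.7 → 4257

N ≈ 4257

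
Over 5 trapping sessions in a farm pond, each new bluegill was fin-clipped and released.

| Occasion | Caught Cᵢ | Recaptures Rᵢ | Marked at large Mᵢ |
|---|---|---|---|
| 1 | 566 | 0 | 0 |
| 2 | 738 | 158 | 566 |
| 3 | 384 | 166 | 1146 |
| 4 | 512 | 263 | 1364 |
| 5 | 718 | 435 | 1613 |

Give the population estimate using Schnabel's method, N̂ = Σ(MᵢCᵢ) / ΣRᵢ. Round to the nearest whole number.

N ≈ 2656

Σ MᵢCᵢ = 0·566 + 566·738 + 1146·384 + 1364·512 + 1613·718 = 0 + 417708 + 440064 + 698368 + 1158134 = 2714274
Σ Rᵢ = 0 + 158 + 166 + 263 + 435 = 1022
N̂ = 2714274 / 1022 ≈ 2655.8 → 2656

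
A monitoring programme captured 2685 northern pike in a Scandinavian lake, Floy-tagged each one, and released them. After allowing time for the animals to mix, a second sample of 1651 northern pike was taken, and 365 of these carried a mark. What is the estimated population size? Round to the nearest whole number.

N ≈ 12,145

N = (2685 × 1651) / 365 = 4432935 / 365 ≈ 12145.0 → 12145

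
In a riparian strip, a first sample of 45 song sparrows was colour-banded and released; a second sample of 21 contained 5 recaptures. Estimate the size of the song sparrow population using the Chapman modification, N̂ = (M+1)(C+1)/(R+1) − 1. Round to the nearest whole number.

N ≈ 168

N̂ = (45+1)(21+1)/(5+1) − 1 = 46·22/6 − 1
= 1012/6 − 1 ≈ 168.7 − 1 ≈ 167.7 → 168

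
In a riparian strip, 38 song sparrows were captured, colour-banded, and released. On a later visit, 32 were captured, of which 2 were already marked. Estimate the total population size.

N = 608

N = (38 × 32) / 2 = 1216 / 2 = 608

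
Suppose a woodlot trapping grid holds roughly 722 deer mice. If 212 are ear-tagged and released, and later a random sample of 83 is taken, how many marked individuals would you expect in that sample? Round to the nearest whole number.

expected recaptures ≈ 24

Expected recaptures E[R] = M·C / N.
E[R] = 212 × 83 / 722 = 17596 / 722 ≈ 24.4 → 24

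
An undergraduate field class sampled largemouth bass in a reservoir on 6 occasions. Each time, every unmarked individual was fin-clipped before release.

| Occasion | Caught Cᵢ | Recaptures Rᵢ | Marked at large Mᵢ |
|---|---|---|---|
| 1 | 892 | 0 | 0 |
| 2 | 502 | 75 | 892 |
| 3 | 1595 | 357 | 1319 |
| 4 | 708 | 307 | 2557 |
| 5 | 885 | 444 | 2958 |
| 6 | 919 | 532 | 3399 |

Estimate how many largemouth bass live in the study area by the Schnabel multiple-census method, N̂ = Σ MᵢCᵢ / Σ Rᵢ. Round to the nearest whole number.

Σ MᵢCᵢ = 0·892 + 892·502 + 1319·1595 + 2557·708 + 2958·885 + 3399·919 = 0 + 447784 + 2103805 + 1810356 + 2617830 + 3123681 = 10103456
Σ Rᵢ = 0 + 75 + 357 + 307 + 444 + 532 = 1715
N̂ = 10103456 / 1715 ≈ 5891.2 → 5891

N ≈ 5891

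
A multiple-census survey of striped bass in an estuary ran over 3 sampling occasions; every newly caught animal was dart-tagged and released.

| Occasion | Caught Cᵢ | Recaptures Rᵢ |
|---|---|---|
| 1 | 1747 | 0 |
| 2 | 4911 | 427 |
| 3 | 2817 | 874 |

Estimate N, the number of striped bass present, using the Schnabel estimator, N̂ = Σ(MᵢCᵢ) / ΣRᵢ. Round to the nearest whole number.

N ≈ 20,086

Marked at large before each occasion: Mᵢ = Σⱼ<ᵢ (Cⱼ − Rⱼ) → M1=0, M2=1747, M3=6231
Σ MᵢCᵢ = 0·1747 + 1747·4911 + 6231·2817 = 0 + 8579517 + 17552727 = 26132244
Σ Rᵢ = 0 + 427 + 874 = 1301
N̂ = 26132244 / 1301 ≈ 20086.3 → 20086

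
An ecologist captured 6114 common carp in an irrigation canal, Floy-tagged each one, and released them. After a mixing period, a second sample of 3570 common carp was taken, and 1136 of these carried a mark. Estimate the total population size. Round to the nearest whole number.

Lincoln-Petersen assumes M/N = R/C, so N = M·C / R.
N = (6114 × 3570) / 1136 = 21826980 / 1136 ≈ 19213.9 → 19214

N ≈ 19,214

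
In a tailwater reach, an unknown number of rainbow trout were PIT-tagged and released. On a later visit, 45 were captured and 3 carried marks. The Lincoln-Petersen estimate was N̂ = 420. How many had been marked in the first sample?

M = 28

From N = M·C/R: M = N·R / C = 420·3 / 45 = 1260 / 45 = 28.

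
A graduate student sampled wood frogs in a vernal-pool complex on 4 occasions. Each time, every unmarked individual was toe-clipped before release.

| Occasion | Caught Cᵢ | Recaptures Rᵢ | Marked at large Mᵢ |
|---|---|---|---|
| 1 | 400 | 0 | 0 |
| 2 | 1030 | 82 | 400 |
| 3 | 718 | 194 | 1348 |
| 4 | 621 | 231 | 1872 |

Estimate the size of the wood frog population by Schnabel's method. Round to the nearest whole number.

N ≈ 5015

Σ MᵢCᵢ = 0·400 + 400·1030 + 1348·718 + 1872·621 = 0 + 412000 + 967864 + 1162512 = 2542376
Σ Rᵢ = 0 + 82 + 194 + 231 = 507
N̂ = 2542376 / 507 ≈ 5014.5 → 5015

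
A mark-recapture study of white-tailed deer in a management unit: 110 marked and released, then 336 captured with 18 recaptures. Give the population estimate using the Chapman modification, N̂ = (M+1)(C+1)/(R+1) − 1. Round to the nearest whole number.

N ≈ 1968

N̂ = (110+1)(336+1)/(18+1) − 1 = 111·337/19 − 1
= 37407/19 − 1 ≈ 1968.8 − 1 ≈ 1967.8 → 1968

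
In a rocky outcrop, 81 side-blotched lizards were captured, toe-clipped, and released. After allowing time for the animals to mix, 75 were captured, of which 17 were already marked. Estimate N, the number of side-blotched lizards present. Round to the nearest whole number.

N ≈ 357

If marked individuals mix randomly, R/C ≈ M/N, giving N ≈ M·C/R.
N = (81 × 75) / 17 = 6075 / 17 ≈ 357.4 → 357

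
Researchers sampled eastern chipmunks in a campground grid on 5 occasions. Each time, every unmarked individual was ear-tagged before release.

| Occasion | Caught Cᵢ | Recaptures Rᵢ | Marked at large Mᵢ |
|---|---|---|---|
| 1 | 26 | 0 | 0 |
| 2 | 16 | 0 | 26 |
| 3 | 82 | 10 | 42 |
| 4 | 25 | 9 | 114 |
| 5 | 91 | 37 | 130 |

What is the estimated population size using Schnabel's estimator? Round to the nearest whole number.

Σ MᵢCᵢ = 0·26 + 26·16 + 42·82 + 114·25 + 130·91 = 0 + 416 + 3444 + 2850 + 11830 = 18540
Σ Rᵢ = 0 + 0 + 10 + 9 + 37 = 56
N̂ = 18540 / 56 ≈ 331.1 → 331

N ≈ 331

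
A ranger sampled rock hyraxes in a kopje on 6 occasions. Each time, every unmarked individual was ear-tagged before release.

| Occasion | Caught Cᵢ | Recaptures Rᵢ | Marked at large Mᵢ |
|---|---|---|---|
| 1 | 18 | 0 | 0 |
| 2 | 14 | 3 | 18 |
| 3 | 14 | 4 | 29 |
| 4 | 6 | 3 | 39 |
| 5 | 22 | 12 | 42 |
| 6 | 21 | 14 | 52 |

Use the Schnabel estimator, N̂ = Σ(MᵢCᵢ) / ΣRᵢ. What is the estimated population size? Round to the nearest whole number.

Σ MᵢCᵢ = 0·18 + 18·14 + 29·14 + 39·6 + 42·22 + 52·21 = 0 + 252 + 406 + 234 + 924 + 1092 = 2908
Σ Rᵢ = 0 + 3 + 4 + 3 + 12 + 14 = 36
N̂ = 2908 / 36 ≈ 80.8 → 81

N ≈ 81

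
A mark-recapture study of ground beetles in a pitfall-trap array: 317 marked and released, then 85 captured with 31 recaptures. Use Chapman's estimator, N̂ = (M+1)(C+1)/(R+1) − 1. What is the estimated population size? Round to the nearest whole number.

N ≈ 854

N̂ = (317+1)(85+1)/(31+1) − 1 = 318·86/32 − 1
= 27348/32 − 1 ≈ 854.6 − 1 ≈ 853.6 → 854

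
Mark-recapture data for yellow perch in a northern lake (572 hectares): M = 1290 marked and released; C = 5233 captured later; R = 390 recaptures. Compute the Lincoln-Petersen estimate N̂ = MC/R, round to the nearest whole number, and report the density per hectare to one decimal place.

density ≈ 30.3 yellow perch per hectare

N̂ = 1290·5233/390 = 6750570/390 ≈ 17309.2 → 17309
Density = N̂ / area = 17309 / 572 ≈ 30.26 → 30.3 per hectare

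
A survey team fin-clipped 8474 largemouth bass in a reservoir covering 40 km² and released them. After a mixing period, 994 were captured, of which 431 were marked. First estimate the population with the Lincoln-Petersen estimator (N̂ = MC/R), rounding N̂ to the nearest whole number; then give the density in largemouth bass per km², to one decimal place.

density ≈ 488.6 largemouth bass per km²

N̂ = 8474·994/431 = 8423156/431 ≈ 19543.3 → 19543
Density = N̂ / area = 19543 / 40 ≈ 488.57 → 488.6 per km²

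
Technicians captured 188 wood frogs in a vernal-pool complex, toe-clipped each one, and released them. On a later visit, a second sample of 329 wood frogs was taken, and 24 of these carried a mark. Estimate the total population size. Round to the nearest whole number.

N = (188 × 329) / 24 = 61852 / 24 ≈ 2577.2 → 2577

N ≈ 2577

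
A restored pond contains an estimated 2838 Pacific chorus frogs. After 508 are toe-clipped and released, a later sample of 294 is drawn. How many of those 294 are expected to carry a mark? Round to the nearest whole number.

expected recaptures ≈ 53

Expected recaptures E[R] = M·C / N.
E[R] = 508 × 294 / 2838 = 149352 / 2838 ≈ 52.6 → 53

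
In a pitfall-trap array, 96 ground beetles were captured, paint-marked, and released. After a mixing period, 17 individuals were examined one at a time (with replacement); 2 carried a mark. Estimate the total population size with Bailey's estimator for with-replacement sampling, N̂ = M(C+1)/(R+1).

N̂ = 96·(17+1)/(2+1) = 96·18/3 = 1728/3 = 576

N = 576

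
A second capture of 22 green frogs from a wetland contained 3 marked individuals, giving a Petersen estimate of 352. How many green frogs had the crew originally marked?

From N = M·C/R: M = N·R / C = 352·3 / 22 = 1056 / 22 = 48.

M = 48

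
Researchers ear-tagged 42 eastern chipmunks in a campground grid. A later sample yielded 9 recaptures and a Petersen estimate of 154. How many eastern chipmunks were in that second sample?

C = 33

From N = M·C/R: C = N·R / M = 154·9 / 42 = 1386 / 42 = 33.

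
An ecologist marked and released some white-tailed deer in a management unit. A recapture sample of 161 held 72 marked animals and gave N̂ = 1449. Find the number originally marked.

From N = M·C/R: M = N·R / C = 1449·72 / 161 = 104328 / 161 = 648.

M = 648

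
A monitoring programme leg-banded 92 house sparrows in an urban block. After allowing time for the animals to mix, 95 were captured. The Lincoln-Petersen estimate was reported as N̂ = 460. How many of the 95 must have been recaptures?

R = 19

From N = M·C/R: R = M·C / N = 92·95 / 460 = 8740 / 460 = 19.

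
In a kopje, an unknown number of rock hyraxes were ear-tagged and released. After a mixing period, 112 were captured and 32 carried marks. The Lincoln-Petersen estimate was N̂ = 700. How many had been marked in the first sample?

M = 200

From N = M·C/R: M = N·R / C = 700·32 / 112 = 22400 / 112 = 200.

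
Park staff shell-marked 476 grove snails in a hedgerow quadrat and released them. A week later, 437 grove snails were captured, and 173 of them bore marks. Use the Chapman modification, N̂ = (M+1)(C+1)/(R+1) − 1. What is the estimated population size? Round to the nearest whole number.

N ≈ 1200

N̂ = (476+1)(437+1)/(173+1) − 1 = 477·438/174 − 1
= 208926/174 − 1 ≈ 1200.7 − 1 ≈ 1199.7 → 1200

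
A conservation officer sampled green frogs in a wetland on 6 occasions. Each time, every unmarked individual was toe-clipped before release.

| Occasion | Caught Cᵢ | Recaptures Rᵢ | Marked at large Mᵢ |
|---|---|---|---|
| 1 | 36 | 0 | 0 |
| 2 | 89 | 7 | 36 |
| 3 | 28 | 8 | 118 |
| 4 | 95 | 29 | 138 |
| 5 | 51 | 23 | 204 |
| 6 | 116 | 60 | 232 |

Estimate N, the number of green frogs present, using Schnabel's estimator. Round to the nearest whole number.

N ≈ 448

Σ MᵢCᵢ = 0·36 + 36·89 + 118·28 + 138·95 + 204·51 + 232·116 = 0 + 3204 + 3304 + 13110 + 10404 + 26912 = 56934
Σ Rᵢ = 0 + 7 + 8 + 29 + 23 + 60 = 127
N̂ = 56934 / 127 ≈ 448.3 → 448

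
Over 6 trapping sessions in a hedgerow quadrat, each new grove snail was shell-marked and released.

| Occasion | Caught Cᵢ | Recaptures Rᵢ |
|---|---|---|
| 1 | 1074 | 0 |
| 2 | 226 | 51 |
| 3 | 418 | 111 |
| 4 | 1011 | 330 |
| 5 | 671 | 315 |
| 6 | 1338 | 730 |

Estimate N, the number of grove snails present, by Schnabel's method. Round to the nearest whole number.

Marked at large before each occasion: Mᵢ = Σⱼ<ᵢ (Cⱼ − Rⱼ) → M1=0, M2=1074, M3=1249, M4=1556, M5=2237, M6=2593
Σ MᵢCᵢ = 0·1074 + 1074·226 + 1249·418 + 1556·1011 + 2237·671 + 2593·1338 = 0 + 242724 + 522082 + 1573116 + 1501027 + 3469434 = 7308383
Σ Rᵢ = 0 + 51 + 111 + 330 + 315 + 730 = 1537
N̂ = 7308383 / 1537 ≈ 4755.0 → 4755

N ≈ 4755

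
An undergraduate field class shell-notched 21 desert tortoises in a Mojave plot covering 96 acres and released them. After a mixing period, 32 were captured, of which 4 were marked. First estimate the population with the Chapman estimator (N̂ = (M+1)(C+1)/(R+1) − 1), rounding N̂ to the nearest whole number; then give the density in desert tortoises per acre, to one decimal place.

N̂ = 22·33/5 − 1 = 726/5 − 1 ≈ 144.2 → 144
Density = N̂ / area = 144 / 96 ≈ 1.50 → 1.5 per acre

density ≈ 1.5 desert tortoises per acre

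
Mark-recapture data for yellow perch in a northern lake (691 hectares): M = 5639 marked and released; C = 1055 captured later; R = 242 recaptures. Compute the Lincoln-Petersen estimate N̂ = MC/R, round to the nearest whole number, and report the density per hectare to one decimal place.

density ≈ 35.6 yellow perch per hectare

N̂ = 5639·1055/242 = 5949145/242 ≈ 24583.2 → 24583
Density = N̂ / area = 24583 / 691 ≈ 35.58 → 35.6 per hectare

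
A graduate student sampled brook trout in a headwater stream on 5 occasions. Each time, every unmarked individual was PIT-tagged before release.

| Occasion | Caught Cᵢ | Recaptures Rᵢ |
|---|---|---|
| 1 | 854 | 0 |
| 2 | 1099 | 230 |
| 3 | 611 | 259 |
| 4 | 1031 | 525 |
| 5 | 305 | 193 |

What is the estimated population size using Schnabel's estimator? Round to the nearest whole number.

N ≈ 4074

Marked at large before each occasion: Mᵢ = Σⱼ<ᵢ (Cⱼ − Rⱼ) → M1=0, M2=854, M3=1723, M4=2075, M5=2581
Σ MᵢCᵢ = 0·854 + 854·1099 + 1723·611 + 2075·1031 + 2581·305 = 0 + 938546 + 1052753 + 2139325 + 787205 = 4917829
Σ Rᵢ = 0 + 230 + 259 + 525 + 193 = 1207
N̂ = 4917829 / 1207 ≈ 4074.4 → 4074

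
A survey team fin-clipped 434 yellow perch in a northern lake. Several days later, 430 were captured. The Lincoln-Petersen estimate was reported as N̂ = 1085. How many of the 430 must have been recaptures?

From N = M·C/R: R = M·C / N = 434·430 / 1085 = 186620 / 1085 = 172.

R = 172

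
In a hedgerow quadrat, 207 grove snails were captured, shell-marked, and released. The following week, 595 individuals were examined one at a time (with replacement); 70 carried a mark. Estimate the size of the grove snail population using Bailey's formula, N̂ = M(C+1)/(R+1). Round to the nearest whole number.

N̂ = 207·(595+1)/(70+1) = 207·596/71 = 123372/71 ≈ 1737.6 → 1738

N ≈ 1738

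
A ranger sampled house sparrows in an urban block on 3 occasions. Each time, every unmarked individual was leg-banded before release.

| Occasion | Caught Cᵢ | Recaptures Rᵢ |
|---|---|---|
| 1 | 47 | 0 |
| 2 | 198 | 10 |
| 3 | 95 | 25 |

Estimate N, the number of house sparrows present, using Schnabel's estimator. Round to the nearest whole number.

Marked at large before each occasion: Mᵢ = Σⱼ<ᵢ (Cⱼ − Rⱼ) → M1=0, M2=47, M3=235
Σ MᵢCᵢ = 0·47 + 47·198 + 235·95 = 0 + 9306 + 22325 = 31631
Σ Rᵢ = 0 + 10 + 25 = 35
N̂ = 31631 / 35 ≈ 903.7 → 904

N ≈ 904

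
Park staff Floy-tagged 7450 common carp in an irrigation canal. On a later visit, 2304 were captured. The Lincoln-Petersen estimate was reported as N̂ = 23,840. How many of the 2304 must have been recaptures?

From N = M·C/R: R = M·C / N = 7450·2304 / 23840 = 17164800 / 23840 = 720.

R = 720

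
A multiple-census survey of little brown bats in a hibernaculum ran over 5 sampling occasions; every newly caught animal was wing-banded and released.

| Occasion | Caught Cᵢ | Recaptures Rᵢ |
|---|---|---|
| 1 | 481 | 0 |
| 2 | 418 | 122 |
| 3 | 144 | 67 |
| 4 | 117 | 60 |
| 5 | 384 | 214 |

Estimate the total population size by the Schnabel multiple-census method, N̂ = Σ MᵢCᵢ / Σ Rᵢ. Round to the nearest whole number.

N ≈ 1647

Marked at large before each occasion: Mᵢ = Σⱼ<ᵢ (Cⱼ − Rⱼ) → M1=0, M2=481, M3=777, M4=854, M5=911
Σ MᵢCᵢ = 0·481 + 481·418 + 777·144 + 854·117 + 911·384 = 0 + 201058 + 111888 + 99918 + 349824 = 762688
Σ Rᵢ = 0 + 122 + 67 + 60 + 214 = 463
N̂ = 762688 / 463 ≈ 1647.3 → 1647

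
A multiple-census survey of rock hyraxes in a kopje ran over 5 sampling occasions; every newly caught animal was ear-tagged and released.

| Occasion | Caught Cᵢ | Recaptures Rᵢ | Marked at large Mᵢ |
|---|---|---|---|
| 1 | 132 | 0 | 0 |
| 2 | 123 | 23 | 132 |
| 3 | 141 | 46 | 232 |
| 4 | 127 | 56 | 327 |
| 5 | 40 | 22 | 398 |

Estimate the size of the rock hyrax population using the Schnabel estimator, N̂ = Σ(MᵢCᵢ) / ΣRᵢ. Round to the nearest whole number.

N ≈ 724

Σ MᵢCᵢ = 0·132 + 132·123 + 232·141 + 327·127 + 398·40 = 0 + 16236 + 32712 + 41529 + 15920 = 106397
Σ Rᵢ = 0 + 23 + 46 + 56 + 22 = 147
N̂ = 106397 / 147 ≈ 723.8 → 724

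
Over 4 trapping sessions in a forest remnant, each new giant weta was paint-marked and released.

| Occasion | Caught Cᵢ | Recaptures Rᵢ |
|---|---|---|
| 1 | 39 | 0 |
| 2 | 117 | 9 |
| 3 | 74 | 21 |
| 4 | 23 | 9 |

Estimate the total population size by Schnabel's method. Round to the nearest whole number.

Marked at large before each occasion: Mᵢ = Σⱼ<ᵢ (Cⱼ − Rⱼ) → M1=0, M2=39, M3=147, M4=200
Σ MᵢCᵢ = 0·39 + 39·117 + 147·74 + 200·23 = 0 + 4563 + 10878 + 4600 = 20041
Σ Rᵢ = 0 + 9 + 21 + 9 = 39
N̂ = 20041 / 39 ≈ 513.9 → 514

N ≈ 514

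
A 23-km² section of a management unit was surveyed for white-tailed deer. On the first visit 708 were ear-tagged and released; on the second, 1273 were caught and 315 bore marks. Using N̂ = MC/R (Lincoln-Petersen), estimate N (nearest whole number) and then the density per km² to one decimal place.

N̂ = 708·1273/315 = 901284/315 ≈ 2861.2 → 2861
Density = N̂ / area = 2861 / 23 ≈ 124.39 → 124.4 per km²

density ≈ 124.4 white-tailed deer per km²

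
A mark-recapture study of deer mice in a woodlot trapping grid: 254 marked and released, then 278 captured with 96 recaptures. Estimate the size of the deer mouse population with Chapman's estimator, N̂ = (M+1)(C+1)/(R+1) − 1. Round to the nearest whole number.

N ≈ 732

N̂ = (254+1)(278+1)/(96+1) − 1 = 255·279/97 − 1
= 71145/97 − 1 ≈ 733.45 − 1 ≈ 732.45 → 732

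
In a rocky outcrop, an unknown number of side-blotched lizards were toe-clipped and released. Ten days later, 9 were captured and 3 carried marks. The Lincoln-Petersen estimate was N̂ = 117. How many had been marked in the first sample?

From N = M·C/R: M = N·R / C = 117·3 / 9 = 351 / 9 = 39.

M = 39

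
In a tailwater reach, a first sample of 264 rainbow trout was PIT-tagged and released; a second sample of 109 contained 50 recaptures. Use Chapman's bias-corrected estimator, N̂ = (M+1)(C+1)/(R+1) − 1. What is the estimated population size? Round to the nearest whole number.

N ≈ 571

N̂ = (264+1)(109+1)/(50+1) − 1 = 265·110/51 − 1
= 29150/51 − 1 ≈ 571.6 − 1 ≈ 570.6 → 571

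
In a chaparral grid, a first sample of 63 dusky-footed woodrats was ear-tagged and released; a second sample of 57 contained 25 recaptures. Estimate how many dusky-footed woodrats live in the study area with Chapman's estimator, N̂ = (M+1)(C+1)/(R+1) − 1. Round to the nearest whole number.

N ≈ 142

N̂ = (63+1)(57+1)/(25+1) − 1 = 64·58/26 − 1
= 3712/26 − 1 ≈ 142.8 − 1 ≈ 141.8 → 142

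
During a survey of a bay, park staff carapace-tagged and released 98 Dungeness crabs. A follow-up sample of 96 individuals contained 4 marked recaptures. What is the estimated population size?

N = 2352

Lincoln-Petersen assumes M/N = R/C, so N = M·C / R.
N = (98 × 96) / 4 = 9408 / 4 = 2352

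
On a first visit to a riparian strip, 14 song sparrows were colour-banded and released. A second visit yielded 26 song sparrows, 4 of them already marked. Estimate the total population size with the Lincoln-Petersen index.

If marked individuals mix randomly, R/C ≈ M/N, giving N ≈ M·C/R.
N = (14 × 26) / 4 = 364 / 4 = 91

N = 91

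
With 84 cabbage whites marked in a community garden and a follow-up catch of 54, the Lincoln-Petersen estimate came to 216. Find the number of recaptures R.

R = 21

From N = M·C/R: R = M·C / N = 84·54 / 216 = 4536 / 216 = 21.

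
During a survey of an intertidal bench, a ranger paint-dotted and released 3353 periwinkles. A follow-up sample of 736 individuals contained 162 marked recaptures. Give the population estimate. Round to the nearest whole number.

N ≈ 15,233

N = (3353 × 736) / 162 = 2467808 / 162 ≈ 15233.4 → 15233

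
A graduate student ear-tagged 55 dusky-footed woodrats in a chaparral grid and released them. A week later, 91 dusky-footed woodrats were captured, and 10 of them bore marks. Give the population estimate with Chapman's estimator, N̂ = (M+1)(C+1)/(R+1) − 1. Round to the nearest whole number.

N̂ = (55+1)(91+1)/(10+1) − 1 = 56·92/11 − 1
= 5152/11 − 1 ≈ 468.4 − 1 ≈ 467.4 → 467

N ≈ 467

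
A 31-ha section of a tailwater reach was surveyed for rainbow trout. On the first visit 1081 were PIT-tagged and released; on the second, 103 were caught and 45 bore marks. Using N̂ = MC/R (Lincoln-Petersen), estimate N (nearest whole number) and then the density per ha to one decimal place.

density ≈ 79.8 rainbow trout per ha

N̂ = 1081·103/45 = 111343/45 ≈ 2474.3 → 2474
Density = N̂ / area = 2474 / 31 ≈ 79.81 → 79.8 per ha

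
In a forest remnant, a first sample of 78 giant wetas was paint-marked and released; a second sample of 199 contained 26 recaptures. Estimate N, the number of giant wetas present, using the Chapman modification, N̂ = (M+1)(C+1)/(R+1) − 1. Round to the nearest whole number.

N ≈ 584

N̂ = (78+1)(199+1)/(26+1) − 1 = 79·200/27 − 1
= 15800/27 − 1 ≈ 585.2 − 1 ≈ 584.2 → 584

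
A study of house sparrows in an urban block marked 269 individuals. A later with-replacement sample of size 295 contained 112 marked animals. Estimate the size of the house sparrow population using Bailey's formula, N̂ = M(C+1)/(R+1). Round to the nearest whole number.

N̂ = 269·(295+1)/(112+1) = 269·296/113 = 79624/113 ≈ 704.6 → 705

N ≈ 705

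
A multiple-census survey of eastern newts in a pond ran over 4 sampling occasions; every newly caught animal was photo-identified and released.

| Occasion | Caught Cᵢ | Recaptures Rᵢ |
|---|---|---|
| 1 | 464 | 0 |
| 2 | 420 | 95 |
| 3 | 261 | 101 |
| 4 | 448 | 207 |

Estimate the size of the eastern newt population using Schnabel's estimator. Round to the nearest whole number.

N ≈ 2050

Marked at large before each occasion: Mᵢ = Σⱼ<ᵢ (Cⱼ − Rⱼ) → M1=0, M2=464, M3=789, M4=949
Σ MᵢCᵢ = 0·464 + 464·420 + 789·261 + 949·448 = 0 + 194880 + 205929 + 425152 = 825961
Σ Rᵢ = 0 + 95 + 101 + 207 = 403
N̂ = 825961 / 403 ≈ 2049.5 → 2050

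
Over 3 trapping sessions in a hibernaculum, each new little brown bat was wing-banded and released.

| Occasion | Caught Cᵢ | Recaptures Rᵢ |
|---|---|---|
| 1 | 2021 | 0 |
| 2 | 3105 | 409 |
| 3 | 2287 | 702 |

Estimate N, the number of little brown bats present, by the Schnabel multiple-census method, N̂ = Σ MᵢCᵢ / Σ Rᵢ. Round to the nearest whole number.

Marked at large before each occasion: Mᵢ = Σⱼ<ᵢ (Cⱼ − Rⱼ) → M1=0, M2=2021, M3=4717
Σ MᵢCᵢ = 0·2021 + 2021·3105 + 4717·2287 = 0 + 6275205 + 10787779 = 17062984
Σ Rᵢ = 0 + 409 + 702 = 1111
N̂ = 17062984 / 1111 ≈ 15358.2 → 15358

N ≈ 15,358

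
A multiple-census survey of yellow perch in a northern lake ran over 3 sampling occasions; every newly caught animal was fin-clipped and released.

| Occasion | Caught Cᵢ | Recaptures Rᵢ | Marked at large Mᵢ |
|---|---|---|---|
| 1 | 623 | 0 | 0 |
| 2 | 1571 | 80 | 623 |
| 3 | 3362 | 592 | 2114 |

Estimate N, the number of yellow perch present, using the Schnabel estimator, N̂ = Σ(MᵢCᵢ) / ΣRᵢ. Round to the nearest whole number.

Σ MᵢCᵢ = 0·623 + 623·1571 + 2114·3362 = 0 + 978733 + 7107268 = 8086001
Σ Rᵢ = 0 + 80 + 592 = 672
N̂ = 8086001 / 672 ≈ 12032.7 → 12033

N ≈ 12,033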